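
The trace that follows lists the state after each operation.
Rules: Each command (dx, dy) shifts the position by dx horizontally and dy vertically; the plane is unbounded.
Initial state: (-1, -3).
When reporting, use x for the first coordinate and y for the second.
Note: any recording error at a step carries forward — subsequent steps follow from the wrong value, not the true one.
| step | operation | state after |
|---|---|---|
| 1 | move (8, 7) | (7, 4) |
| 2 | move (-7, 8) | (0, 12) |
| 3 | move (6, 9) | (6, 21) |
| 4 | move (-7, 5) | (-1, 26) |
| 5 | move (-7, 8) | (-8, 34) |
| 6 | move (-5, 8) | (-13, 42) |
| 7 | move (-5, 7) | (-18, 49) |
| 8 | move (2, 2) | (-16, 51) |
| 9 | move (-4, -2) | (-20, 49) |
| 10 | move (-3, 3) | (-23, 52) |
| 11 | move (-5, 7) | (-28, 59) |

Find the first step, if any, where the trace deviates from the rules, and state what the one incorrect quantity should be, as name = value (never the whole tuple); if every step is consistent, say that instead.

Step 1: x = -1 + (8) = 7, y = -3 + (7) = 4 — no discrepancy.
Step 2: x = 7 + (-7) = 0, y = 4 + (8) = 12 — no discrepancy.
Step 3: x = 0 + (6) = 6, y = 12 + (9) = 21 — consistent with the trace.
Step 4: x = 6 + (-7) = -1, y = 21 + (5) = 26 — checks out.
Step 5: x = -1 + (-7) = -8, y = 26 + (8) = 34 — verified.
Step 6: x = -8 + (-5) = -13, y = 34 + (8) = 42 — matches.
Step 7: x = -13 + (-5) = -18, y = 42 + (7) = 49 — confirmed correct.
Step 8: x = -18 + (2) = -16, y = 49 + (2) = 51 — exactly as logged.
Step 9: x = -16 + (-4) = -20, y = 51 + (-2) = 49 — confirmed correct.
Step 10: x = -20 + (-3) = -23, y = 49 + (3) = 52 — consistent with the trace.
Step 11: x = -23 + (-5) = -28, y = 52 + (7) = 59 — confirmed correct.
The whole run recomputes cleanly — no discrepancies.

no error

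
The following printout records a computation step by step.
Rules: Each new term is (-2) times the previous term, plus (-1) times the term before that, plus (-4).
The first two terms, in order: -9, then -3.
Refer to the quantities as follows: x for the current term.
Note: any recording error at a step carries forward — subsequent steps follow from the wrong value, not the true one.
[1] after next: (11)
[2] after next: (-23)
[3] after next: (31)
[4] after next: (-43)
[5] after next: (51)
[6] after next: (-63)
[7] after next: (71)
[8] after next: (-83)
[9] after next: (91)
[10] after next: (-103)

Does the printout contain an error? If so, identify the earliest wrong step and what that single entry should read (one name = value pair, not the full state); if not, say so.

no error

Recomputing the run from the initial state:
step 1: x = 11
step 2: x = -23
step 3: x = 31
step 4: x = -43
step 5: x = 51
step 6: x = -63
step 7: x = 71
step 8: x = -83
step 9: x = 91
step 10: x = -103
This matches the printout at every step.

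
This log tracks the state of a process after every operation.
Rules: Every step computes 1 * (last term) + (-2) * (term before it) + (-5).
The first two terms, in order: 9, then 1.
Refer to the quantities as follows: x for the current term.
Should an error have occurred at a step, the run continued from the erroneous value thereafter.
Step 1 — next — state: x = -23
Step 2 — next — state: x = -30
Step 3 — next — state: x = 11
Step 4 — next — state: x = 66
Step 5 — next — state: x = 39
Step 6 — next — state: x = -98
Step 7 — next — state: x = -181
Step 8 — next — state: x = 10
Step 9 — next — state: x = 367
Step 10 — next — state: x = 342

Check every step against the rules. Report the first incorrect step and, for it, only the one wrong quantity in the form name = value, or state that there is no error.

step 1, x = -22

Recomputing the run from the initial state:
step 1: x = -22
step 2: x = -29
step 3: x = 10
step 4: x = 63
step 5: x = 38
step 6: x = -93
step 7: x = -174
step 8: x = 7
step 9: x = 350
step 10: x = 331
The first disagreement with the log is at step 1, where the value should be x = -22.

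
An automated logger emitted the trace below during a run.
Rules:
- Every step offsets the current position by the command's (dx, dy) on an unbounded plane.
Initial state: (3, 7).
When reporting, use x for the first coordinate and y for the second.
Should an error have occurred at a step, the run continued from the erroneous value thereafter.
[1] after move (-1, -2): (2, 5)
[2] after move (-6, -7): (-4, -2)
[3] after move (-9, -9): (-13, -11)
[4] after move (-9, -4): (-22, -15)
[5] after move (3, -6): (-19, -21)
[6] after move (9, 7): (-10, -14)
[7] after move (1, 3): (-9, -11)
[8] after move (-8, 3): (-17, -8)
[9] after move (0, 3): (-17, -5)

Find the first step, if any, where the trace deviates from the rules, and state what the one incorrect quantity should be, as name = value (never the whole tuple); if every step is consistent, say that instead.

no error

Recomputing the run from the initial state:
step 1: x = 2, y = 5
step 2: x = -4, y = -2
step 3: x = -13, y = -11
step 4: x = -22, y = -15
step 5: x = -19, y = -21
step 6: x = -10, y = -14
step 7: x = -9, y = -11
step 8: x = -17, y = -8
step 9: x = -17, y = -5
This matches the trace at every step.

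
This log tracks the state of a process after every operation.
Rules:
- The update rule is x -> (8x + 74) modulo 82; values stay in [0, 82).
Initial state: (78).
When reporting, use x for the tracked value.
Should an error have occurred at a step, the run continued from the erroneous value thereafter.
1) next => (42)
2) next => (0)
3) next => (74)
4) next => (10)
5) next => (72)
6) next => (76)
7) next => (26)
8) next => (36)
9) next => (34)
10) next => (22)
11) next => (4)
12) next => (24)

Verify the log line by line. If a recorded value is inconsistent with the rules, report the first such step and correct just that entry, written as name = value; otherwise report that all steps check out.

step 10, x = 18

Step 1: x = (8*78 + 74) mod 82 = 42 — agrees with the log.
Step 2: x = (8*42 + 74) mod 82 = 0 — checks out.
Step 3: x = (8*0 + 74) mod 82 = 74 — verified.
Step 4: x = (8*74 + 74) mod 82 = 10 — exactly as logged.
Step 5: x = (8*10 + 74) mod 82 = 72 — exactly as logged.
Step 6: x = (8*72 + 74) mod 82 = 76 — same as recorded.
Step 7: x = (8*76 + 74) mod 82 = 26 — exactly as logged.
Step 8: x = (8*26 + 74) mod 82 = 36 — consistent with the log.
Step 9: x = (8*36 + 74) mod 82 = 34 — matches.
Step 10: x = (8*34 + 74) mod 82 = 18 — the recorded entry deviates here.
Step 10 is the first one off; corrected, x = 18.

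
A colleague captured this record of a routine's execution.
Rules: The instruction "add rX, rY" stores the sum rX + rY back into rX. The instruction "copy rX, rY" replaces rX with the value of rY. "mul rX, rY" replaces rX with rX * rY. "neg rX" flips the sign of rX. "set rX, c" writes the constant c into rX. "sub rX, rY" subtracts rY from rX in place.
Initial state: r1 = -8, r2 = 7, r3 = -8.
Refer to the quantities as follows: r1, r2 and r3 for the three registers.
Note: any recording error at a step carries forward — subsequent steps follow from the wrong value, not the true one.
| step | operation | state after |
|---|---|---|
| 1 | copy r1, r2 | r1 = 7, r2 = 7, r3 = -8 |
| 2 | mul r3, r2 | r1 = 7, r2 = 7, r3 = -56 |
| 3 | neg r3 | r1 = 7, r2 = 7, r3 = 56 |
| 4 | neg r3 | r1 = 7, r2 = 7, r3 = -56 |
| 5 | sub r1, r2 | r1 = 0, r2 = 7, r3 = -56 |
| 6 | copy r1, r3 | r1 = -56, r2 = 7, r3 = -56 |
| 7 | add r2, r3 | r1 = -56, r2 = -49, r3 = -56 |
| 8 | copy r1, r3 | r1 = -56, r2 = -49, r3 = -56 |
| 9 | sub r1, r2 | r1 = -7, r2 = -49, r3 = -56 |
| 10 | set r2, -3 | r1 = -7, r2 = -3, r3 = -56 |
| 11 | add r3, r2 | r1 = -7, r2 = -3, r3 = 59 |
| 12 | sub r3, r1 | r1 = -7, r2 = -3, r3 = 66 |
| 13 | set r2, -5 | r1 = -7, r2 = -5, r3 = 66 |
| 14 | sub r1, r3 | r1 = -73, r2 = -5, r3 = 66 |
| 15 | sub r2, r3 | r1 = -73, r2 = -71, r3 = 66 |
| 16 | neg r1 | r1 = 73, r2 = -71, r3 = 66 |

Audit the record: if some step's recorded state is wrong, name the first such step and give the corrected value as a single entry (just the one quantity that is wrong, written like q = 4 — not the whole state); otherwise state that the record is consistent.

Step 1: r1 = 7 — checks out.
Step 2: r3 = -8 * 7 = -56 — matches.
Step 3: r3 = -(-56) = 56 — agrees with the record.
Step 4: r3 = -(56) = -56 — same as recorded.
Step 5: r1 = 7 - 7 = 0 — checks out.
Step 6: r1 = -56 — consistent with the record.
Step 7: r2 = 7 + -56 = -49 — matches.
Step 8: r1 = -56 — in agreement.
Step 9: r1 = -56 - -49 = -7 — same as recorded.
Step 10: r2 = -3 — checks out.
Step 11: r3 = -56 + -3 = -59 — the record has a different value.
Conclusion: step 11 carries the first error; the entry should be r3 = -59.

step 11, r3 = -59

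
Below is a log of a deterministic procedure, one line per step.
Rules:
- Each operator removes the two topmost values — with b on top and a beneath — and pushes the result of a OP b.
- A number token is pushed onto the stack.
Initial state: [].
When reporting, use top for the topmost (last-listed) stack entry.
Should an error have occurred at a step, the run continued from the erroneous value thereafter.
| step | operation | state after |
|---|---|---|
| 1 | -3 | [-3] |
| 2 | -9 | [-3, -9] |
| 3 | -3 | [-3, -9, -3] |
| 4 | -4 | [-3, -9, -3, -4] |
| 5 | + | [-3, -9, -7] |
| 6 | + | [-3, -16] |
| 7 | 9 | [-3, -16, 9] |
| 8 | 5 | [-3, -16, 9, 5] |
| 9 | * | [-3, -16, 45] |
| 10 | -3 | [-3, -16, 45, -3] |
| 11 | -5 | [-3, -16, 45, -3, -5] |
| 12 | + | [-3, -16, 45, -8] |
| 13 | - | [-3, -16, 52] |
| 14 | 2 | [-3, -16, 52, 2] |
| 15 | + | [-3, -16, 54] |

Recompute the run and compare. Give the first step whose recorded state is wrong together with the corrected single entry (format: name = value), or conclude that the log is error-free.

Recomputing the run from the initial state:
step 1: [-3]
step 2: [-3, -9]
step 3: [-3, -9, -3]
step 4: [-3, -9, -3, -4]
step 5: [-3, -9, -7]
step 6: [-3, -16]
step 7: [-3, -16, 9]
step 8: [-3, -16, 9, 5]
step 9: [-3, -16, 45]
step 10: [-3, -16, 45, -3]
step 11: [-3, -16, 45, -3, -5]
step 12: [-3, -16, 45, -8]
step 13: [-3, -16, 53]
step 14: [-3, -16, 53, 2]
step 15: [-3, -16, 55]
The first disagreement with the log is at step 13, where the value should be top = 53.

step 13, top = 53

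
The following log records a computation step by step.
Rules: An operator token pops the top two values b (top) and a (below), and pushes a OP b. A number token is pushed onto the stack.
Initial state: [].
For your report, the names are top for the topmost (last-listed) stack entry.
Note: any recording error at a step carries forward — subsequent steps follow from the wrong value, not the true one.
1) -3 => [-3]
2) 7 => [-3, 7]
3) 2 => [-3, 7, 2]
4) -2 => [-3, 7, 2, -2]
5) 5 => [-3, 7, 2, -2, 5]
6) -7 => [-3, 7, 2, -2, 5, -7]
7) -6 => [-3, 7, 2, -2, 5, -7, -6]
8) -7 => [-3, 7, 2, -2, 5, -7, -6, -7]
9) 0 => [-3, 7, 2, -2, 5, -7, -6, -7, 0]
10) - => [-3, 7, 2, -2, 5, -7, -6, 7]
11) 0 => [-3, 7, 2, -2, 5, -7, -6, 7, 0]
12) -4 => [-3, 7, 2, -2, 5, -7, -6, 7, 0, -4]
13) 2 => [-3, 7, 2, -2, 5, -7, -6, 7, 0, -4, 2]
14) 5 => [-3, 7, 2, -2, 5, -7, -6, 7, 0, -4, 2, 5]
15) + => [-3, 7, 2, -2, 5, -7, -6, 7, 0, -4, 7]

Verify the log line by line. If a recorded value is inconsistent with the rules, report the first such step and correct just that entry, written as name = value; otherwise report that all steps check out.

step 10, top = -7

Step 1: push -3: top = -3 — confirmed correct.
Step 2: push 7: top = 7 — agrees with the log.
Step 3: push 2: top = 2 — verified.
Step 4: push -2: top = -2 — confirmed correct.
Step 5: push 5: top = 5 — consistent with the log.
Step 6: push -7: top = -7 — in agreement.
Step 7: push -6: top = -6 — consistent with the log.
Step 8: push -7: top = -7 — same as recorded.
Step 9: push 0: top = 0 — verified.
Step 10: -7 - 0 = -7 — this is not what the log shows.
Step 10 is the first one off; corrected, top = -7.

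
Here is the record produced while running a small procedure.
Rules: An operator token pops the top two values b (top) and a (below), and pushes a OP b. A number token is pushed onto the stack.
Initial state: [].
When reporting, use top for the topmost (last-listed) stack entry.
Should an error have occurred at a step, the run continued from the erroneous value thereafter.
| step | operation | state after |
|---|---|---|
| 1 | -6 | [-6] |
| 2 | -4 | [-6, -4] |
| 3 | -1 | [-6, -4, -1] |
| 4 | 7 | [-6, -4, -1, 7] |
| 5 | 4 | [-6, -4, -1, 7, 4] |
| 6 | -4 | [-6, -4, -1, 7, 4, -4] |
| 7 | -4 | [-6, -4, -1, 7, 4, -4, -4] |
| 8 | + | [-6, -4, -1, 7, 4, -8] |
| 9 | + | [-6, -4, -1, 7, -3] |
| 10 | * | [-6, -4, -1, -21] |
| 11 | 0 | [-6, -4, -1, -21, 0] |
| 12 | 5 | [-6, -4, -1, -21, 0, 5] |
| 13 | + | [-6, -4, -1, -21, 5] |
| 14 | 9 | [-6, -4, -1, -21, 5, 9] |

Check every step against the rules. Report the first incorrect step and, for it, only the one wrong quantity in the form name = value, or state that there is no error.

step 9, top = -4

Recomputing the run from the initial state:
step 1: [-6]
step 2: [-6, -4]
step 3: [-6, -4, -1]
step 4: [-6, -4, -1, 7]
step 5: [-6, -4, -1, 7, 4]
step 6: [-6, -4, -1, 7, 4, -4]
step 7: [-6, -4, -1, 7, 4, -4, -4]
step 8: [-6, -4, -1, 7, 4, -8]
step 9: [-6, -4, -1, 7, -4]
step 10: [-6, -4, -1, -28]
step 11: [-6, -4, -1, -28, 0]
step 12: [-6, -4, -1, -28, 0, 5]
step 13: [-6, -4, -1, -28, 5]
step 14: [-6, -4, -1, -28, 5, 9]
The first disagreement with the record is at step 9, where the value should be top = -4.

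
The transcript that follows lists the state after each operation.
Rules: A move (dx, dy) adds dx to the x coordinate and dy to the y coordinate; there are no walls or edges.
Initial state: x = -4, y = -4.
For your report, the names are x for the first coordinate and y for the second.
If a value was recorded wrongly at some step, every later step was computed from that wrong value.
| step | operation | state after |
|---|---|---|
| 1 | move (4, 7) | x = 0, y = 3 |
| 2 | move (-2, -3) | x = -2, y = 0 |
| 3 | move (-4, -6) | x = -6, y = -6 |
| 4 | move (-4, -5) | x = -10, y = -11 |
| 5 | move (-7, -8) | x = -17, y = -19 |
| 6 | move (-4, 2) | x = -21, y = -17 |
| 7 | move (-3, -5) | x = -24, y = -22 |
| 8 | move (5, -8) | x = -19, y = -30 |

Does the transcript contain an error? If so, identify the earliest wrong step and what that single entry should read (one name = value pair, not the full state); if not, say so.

no error

Recomputing the run from the initial state:
step 1: x = 0, y = 3
step 2: x = -2, y = 0
step 3: x = -6, y = -6
step 4: x = -10, y = -11
step 5: x = -17, y = -19
step 6: x = -21, y = -17
step 7: x = -24, y = -22
step 8: x = -19, y = -30
This matches the transcript at every step.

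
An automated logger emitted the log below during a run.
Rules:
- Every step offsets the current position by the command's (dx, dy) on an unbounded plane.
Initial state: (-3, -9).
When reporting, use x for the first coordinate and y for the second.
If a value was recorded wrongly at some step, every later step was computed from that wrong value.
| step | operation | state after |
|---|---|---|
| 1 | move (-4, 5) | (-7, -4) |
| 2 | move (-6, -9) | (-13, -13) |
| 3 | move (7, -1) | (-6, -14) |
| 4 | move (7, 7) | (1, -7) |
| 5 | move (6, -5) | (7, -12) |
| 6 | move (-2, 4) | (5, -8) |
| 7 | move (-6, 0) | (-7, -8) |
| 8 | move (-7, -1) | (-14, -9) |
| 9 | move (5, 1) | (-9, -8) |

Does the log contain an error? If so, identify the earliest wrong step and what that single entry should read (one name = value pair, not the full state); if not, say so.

Step 1: x = -3 + (-4) = -7, y = -9 + (5) = -4 — consistent with the log.
Step 2: x = -7 + (-6) = -13, y = -4 + (-9) = -13 — exactly as logged.
Step 3: x = -13 + (7) = -6, y = -13 + (-1) = -14 — verified.
Step 4: x = -6 + (7) = 1, y = -14 + (7) = -7 — in agreement.
Step 5: x = 1 + (6) = 7, y = -7 + (-5) = -12 — matches.
Step 6: x = 7 + (-2) = 5, y = -12 + (4) = -8 — matches.
Step 7: x = 5 + (-6) = -1, y = -8 + (0) = -8 — a discrepancy with the log.
That makes step 7 the first incorrect line — x = -1 is what it should show.

step 7, x = -1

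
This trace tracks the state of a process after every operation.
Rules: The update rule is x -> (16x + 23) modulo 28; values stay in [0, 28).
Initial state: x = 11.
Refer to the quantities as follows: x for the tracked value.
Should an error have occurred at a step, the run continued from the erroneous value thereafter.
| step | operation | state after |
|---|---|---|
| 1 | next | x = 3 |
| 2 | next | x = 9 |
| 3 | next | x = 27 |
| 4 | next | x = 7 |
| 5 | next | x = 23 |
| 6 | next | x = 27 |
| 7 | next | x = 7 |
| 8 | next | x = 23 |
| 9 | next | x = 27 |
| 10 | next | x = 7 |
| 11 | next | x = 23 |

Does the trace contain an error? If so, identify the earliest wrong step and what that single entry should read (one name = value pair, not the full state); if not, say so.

step 2, x = 15

Recomputing the run from the initial state:
step 1: x = 3
step 2: x = 15
step 3: x = 11
step 4: x = 3
step 5: x = 15
step 6: x = 11
step 7: x = 3
step 8: x = 15
step 9: x = 11
step 10: x = 3
step 11: x = 15
The first disagreement with the trace is at step 2, where the value should be x = 15.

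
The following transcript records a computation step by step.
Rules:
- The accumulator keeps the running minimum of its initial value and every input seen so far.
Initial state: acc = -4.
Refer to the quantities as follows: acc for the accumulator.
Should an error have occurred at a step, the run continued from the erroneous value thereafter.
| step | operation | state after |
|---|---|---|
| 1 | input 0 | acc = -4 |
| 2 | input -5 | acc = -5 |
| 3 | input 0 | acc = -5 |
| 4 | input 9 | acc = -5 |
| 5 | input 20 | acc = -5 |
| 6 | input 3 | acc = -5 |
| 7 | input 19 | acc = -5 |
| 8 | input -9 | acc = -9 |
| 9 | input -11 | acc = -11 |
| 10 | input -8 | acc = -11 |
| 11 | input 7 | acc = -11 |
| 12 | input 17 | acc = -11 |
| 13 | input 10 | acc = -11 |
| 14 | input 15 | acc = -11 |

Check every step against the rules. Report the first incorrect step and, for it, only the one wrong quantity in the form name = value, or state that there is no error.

step 1: acc = min(-4, 0) = -4 -> exactly as logged
step 2: acc = min(-4, -5) = -5 -> agrees with the transcript
step 3: acc = min(-5, 0) = -5 -> exactly as logged
step 4: acc = min(-5, 9) = -5 -> exactly as logged
step 5: acc = min(-5, 20) = -5 -> same as recorded
step 6: acc = min(-5, 3) = -5 -> matches
step 7: acc = min(-5, 19) = -5 -> checks out
step 8: acc = min(-5, -9) = -9 -> verified
step 9: acc = min(-9, -11) = -11 -> same as recorded
step 10: acc = min(-11, -8) = -11 -> checks out
step 11: acc = min(-11, 7) = -11 -> same as recorded
step 12: acc = min(-11, 17) = -11 -> confirmed correct
step 13: acc = min(-11, 10) = -11 -> agrees with the transcript
step 14: acc = min(-11, 15) = -11 -> checks out
Nothing is out of place; the run is error-free.

no error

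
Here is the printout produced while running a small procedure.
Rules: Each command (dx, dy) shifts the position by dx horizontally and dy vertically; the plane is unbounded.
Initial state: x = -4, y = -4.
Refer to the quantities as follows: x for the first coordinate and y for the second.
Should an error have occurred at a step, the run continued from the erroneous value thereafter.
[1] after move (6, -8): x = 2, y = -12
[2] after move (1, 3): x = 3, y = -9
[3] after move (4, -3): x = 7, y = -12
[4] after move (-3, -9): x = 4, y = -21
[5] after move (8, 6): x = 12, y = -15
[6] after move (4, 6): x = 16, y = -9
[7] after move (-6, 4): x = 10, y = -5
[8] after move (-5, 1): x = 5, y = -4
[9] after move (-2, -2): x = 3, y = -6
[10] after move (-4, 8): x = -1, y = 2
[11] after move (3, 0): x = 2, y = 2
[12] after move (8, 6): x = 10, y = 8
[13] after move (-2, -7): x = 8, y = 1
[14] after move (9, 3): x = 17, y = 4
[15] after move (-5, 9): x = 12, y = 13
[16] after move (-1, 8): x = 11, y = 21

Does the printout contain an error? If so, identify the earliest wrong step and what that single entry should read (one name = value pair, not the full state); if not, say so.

1. x = -4 + (6) = 2, y = -4 + (-8) = -12 (no discrepancy)
2. x = 2 + (1) = 3, y = -12 + (3) = -9 (matches)
3. x = 3 + (4) = 7, y = -9 + (-3) = -12 (in agreement)
4. x = 7 + (-3) = 4, y = -12 + (-9) = -21 (consistent with the printout)
5. x = 4 + (8) = 12, y = -21 + (6) = -15 (no discrepancy)
6. x = 12 + (4) = 16, y = -15 + (6) = -9 (consistent with the printout)
7. x = 16 + (-6) = 10, y = -9 + (4) = -5 (checks out)
8. x = 10 + (-5) = 5, y = -5 + (1) = -4 (no discrepancy)
9. x = 5 + (-2) = 3, y = -4 + (-2) = -6 (checks out)
10. x = 3 + (-4) = -1, y = -6 + (8) = 2 (same as recorded)
11. x = -1 + (3) = 2, y = 2 + (0) = 2 (verified)
12. x = 2 + (8) = 10, y = 2 + (6) = 8 (agrees with the printout)
13. x = 10 + (-2) = 8, y = 8 + (-7) = 1 (verified)
14. x = 8 + (9) = 17, y = 1 + (3) = 4 (verified)
15. x = 17 + (-5) = 12, y = 4 + (9) = 13 (matches)
16. x = 12 + (-1) = 11, y = 13 + (8) = 21 (in agreement)
No step deviates from the rules.

no error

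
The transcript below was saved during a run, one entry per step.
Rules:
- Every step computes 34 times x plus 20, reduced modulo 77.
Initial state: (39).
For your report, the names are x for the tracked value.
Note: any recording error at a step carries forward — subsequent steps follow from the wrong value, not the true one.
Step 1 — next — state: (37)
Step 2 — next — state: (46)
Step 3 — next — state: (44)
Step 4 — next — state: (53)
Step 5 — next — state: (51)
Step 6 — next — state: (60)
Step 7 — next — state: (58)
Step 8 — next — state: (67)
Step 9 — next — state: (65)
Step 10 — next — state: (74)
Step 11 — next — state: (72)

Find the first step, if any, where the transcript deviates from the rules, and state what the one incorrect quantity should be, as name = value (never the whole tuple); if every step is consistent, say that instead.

Recomputing the run from the initial state:
step 1: x = 37
step 2: x = 46
step 3: x = 44
step 4: x = 53
step 5: x = 51
step 6: x = 60
step 7: x = 58
step 8: x = 67
step 9: x = 65
step 10: x = 74
step 11: x = 72
This matches the transcript at every step.

no error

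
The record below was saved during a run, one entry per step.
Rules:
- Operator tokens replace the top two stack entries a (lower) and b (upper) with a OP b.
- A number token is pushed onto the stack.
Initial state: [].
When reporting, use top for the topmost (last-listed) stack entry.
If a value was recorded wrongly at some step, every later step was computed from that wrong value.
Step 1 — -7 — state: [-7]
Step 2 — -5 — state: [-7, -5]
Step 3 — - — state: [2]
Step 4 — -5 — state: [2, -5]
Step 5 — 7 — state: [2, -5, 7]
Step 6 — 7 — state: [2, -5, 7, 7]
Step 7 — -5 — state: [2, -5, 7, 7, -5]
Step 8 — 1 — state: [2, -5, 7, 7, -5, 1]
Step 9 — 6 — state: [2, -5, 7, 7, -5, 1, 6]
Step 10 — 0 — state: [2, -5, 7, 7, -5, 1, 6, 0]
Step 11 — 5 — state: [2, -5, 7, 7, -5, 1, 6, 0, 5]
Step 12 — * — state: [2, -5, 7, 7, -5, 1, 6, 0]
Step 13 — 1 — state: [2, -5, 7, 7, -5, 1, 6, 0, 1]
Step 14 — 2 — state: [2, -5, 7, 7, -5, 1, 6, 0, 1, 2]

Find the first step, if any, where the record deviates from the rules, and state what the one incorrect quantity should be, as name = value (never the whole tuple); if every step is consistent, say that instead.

step 3, top = -2

Recomputing the run from the initial state:
step 1: [-7]
step 2: [-7, -5]
step 3: [-2]
step 4: [-2, -5]
step 5: [-2, -5, 7]
step 6: [-2, -5, 7, 7]
step 7: [-2, -5, 7, 7, -5]
step 8: [-2, -5, 7, 7, -5, 1]
step 9: [-2, -5, 7, 7, -5, 1, 6]
step 10: [-2, -5, 7, 7, -5, 1, 6, 0]
step 11: [-2, -5, 7, 7, -5, 1, 6, 0, 5]
step 12: [-2, -5, 7, 7, -5, 1, 6, 0]
step 13: [-2, -5, 7, 7, -5, 1, 6, 0, 1]
step 14: [-2, -5, 7, 7, -5, 1, 6, 0, 1, 2]
The first disagreement with the record is at step 3, where the value should be top = -2.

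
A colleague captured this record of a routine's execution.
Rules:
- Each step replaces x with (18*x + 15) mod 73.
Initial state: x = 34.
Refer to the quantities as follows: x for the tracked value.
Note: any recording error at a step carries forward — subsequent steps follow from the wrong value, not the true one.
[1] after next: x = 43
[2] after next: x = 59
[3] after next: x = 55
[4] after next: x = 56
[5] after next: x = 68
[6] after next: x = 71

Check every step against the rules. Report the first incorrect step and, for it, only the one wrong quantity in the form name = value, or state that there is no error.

step 1: x = (18*34 + 15) mod 73 = 43 -> in agreement
step 2: x = (18*43 + 15) mod 73 = 59 -> checks out
step 3: x = (18*59 + 15) mod 73 = 55 -> consistent with the record
step 4: x = (18*55 + 15) mod 73 = 56 -> agrees with the record
step 5: x = (18*56 + 15) mod 73 = 1 -> first mismatch against the record
Conclusion: step 5 carries the first error; the entry should be x = 1.

step 5, x = 1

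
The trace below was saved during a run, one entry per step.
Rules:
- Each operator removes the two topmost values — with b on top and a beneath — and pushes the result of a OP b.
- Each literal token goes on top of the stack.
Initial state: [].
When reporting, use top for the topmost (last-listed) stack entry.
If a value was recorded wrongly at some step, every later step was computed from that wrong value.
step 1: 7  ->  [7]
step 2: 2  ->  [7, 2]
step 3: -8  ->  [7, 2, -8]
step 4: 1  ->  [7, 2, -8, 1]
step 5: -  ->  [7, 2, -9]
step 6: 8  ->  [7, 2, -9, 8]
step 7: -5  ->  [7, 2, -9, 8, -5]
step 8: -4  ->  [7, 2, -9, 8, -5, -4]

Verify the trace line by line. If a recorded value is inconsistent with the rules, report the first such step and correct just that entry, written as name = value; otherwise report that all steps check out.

no error

Recomputing the run from the initial state:
step 1: [7]
step 2: [7, 2]
step 3: [7, 2, -8]
step 4: [7, 2, -8, 1]
step 5: [7, 2, -9]
step 6: [7, 2, -9, 8]
step 7: [7, 2, -9, 8, -5]
step 8: [7, 2, -9, 8, -5, -4]
This matches the trace at every step.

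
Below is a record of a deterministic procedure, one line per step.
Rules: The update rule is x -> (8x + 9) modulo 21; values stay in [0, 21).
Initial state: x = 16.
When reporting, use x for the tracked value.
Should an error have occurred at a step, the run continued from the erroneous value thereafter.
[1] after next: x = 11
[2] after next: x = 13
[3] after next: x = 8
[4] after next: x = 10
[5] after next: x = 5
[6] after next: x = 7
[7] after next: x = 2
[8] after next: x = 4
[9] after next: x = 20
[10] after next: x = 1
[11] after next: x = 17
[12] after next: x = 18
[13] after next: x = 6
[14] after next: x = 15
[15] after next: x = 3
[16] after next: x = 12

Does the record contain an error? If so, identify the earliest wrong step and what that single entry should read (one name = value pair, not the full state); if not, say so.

step 12, x = 19

Step 1: x = (8*16 + 9) mod 21 = 11 — no discrepancy.
Step 2: x = (8*11 + 9) mod 21 = 13 — in agreement.
Step 3: x = (8*13 + 9) mod 21 = 8 — matches.
Step 4: x = (8*8 + 9) mod 21 = 10 — consistent with the record.
Step 5: x = (8*10 + 9) mod 21 = 5 — checks out.
Step 6: x = (8*5 + 9) mod 21 = 7 — matches.
Step 7: x = (8*7 + 9) mod 21 = 2 — agrees with the record.
Step 8: x = (8*2 + 9) mod 21 = 4 — consistent with the record.
Step 9: x = (8*4 + 9) mod 21 = 20 — confirmed correct.
Step 10: x = (8*20 + 9) mod 21 = 1 — agrees with the record.
Step 11: x = (8*1 + 9) mod 21 = 17 — exactly as logged.
Step 12: x = (8*17 + 9) mod 21 = 19 — a discrepancy with the record.
So the first discrepancy is step 12, where the right value is x = 19.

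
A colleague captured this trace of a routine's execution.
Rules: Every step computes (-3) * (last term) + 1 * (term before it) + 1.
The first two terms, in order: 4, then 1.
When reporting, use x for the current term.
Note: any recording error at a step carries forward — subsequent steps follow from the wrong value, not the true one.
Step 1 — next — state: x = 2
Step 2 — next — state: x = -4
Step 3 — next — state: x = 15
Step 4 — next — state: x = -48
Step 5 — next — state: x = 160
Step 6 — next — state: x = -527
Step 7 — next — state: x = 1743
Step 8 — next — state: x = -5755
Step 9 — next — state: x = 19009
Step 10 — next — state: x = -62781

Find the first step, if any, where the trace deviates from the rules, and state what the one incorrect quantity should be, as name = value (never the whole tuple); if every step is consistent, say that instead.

step 7, x = 1742

1. x = -3*(1) + (1)*(4) + (1) = 2 (matches)
2. x = -3*(2) + (1)*(1) + (1) = -4 (exactly as logged)
3. x = -3*(-4) + (1)*(2) + (1) = 15 (verified)
4. x = -3*(15) + (1)*(-4) + (1) = -48 (checks out)
5. x = -3*(-48) + (1)*(15) + (1) = 160 (confirmed correct)
6. x = -3*(160) + (1)*(-48) + (1) = -527 (matches)
7. x = -3*(-527) + (1)*(160) + (1) = 1742 (the trace has a different value)
Conclusion: step 7 carries the first error; the entry should be x = 1742.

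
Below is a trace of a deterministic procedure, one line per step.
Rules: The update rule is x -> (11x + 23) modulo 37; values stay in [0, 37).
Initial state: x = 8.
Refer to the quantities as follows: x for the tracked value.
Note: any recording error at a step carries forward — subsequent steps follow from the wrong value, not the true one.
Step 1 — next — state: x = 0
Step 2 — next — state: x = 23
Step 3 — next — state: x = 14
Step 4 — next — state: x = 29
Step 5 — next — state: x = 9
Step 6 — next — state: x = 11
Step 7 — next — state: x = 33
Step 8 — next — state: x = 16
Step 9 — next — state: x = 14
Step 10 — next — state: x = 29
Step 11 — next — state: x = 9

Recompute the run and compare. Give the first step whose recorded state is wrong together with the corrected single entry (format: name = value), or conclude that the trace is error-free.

Recomputing the run from the initial state:
step 1: x = 0
step 2: x = 23
step 3: x = 17
step 4: x = 25
step 5: x = 2
step 6: x = 8
step 7: x = 0
step 8: x = 23
step 9: x = 17
step 10: x = 25
step 11: x = 2
The first disagreement with the trace is at step 3, where the value should be x = 17.

step 3, x = 17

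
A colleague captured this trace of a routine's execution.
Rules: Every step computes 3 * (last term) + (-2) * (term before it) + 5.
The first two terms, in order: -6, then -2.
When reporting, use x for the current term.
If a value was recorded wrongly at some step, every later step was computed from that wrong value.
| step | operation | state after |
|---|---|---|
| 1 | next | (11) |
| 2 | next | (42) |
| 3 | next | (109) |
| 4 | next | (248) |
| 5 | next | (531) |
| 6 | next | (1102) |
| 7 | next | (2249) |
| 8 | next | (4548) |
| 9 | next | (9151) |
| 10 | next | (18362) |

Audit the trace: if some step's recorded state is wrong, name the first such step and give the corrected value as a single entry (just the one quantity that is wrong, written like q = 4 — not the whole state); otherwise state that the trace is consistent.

no error

Step 1: x = 3*(-2) + (-2)*(-6) + (5) = 11 — agrees with the trace.
Step 2: x = 3*(11) + (-2)*(-2) + (5) = 42 — confirmed correct.
Step 3: x = 3*(42) + (-2)*(11) + (5) = 109 — in agreement.
Step 4: x = 3*(109) + (-2)*(42) + (5) = 248 — same as recorded.
Step 5: x = 3*(248) + (-2)*(109) + (5) = 531 — exactly as logged.
Step 6: x = 3*(531) + (-2)*(248) + (5) = 1102 — matches.
Step 7: x = 3*(1102) + (-2)*(531) + (5) = 2249 — verified.
Step 8: x = 3*(2249) + (-2)*(1102) + (5) = 4548 — exactly as logged.
Step 9: x = 3*(4548) + (-2)*(2249) + (5) = 9151 — in agreement.
Step 10: x = 3*(9151) + (-2)*(4548) + (5) = 18362 — checks out.
All steps check out; nothing to correct.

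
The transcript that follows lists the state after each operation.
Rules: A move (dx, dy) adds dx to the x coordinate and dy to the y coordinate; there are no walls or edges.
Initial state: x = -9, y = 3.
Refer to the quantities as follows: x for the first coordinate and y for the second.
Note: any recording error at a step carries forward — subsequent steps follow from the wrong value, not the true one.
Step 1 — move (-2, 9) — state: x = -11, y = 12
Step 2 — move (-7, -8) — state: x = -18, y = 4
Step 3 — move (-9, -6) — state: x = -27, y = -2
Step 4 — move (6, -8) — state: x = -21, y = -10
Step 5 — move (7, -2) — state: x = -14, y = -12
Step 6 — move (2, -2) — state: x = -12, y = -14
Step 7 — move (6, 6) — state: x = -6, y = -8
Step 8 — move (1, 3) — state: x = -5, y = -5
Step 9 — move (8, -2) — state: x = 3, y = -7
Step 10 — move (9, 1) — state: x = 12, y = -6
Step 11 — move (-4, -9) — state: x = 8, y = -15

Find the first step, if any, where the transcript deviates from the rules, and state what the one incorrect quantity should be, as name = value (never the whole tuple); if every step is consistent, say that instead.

1. x = -9 + (-2) = -11, y = 3 + (9) = 12 (consistent with the transcript)
2. x = -11 + (-7) = -18, y = 12 + (-8) = 4 (in agreement)
3. x = -18 + (-9) = -27, y = 4 + (-6) = -2 (exactly as logged)
4. x = -27 + (6) = -21, y = -2 + (-8) = -10 (exactly as logged)
5. x = -21 + (7) = -14, y = -10 + (-2) = -12 (same as recorded)
6. x = -14 + (2) = -12, y = -12 + (-2) = -14 (exactly as logged)
7. x = -12 + (6) = -6, y = -14 + (6) = -8 (exactly as logged)
8. x = -6 + (1) = -5, y = -8 + (3) = -5 (confirmed correct)
9. x = -5 + (8) = 3, y = -5 + (-2) = -7 (matches)
10. x = 3 + (9) = 12, y = -7 + (1) = -6 (agrees with the transcript)
11. x = 12 + (-4) = 8, y = -6 + (-9) = -15 (matches)
Nothing is out of place; the run is error-free.

no error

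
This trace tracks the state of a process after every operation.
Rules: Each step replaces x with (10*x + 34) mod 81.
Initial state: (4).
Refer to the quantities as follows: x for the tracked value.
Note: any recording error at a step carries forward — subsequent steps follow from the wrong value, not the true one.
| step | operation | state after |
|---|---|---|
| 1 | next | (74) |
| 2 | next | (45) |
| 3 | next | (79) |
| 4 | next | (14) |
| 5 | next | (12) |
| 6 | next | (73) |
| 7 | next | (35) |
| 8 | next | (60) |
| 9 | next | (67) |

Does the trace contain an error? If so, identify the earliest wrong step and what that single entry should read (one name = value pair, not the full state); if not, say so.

Recomputing the run from the initial state:
step 1: x = 74
step 2: x = 45
step 3: x = 79
step 4: x = 14
step 5: x = 12
step 6: x = 73
step 7: x = 35
step 8: x = 60
step 9: x = 67
This matches the trace at every step.

no error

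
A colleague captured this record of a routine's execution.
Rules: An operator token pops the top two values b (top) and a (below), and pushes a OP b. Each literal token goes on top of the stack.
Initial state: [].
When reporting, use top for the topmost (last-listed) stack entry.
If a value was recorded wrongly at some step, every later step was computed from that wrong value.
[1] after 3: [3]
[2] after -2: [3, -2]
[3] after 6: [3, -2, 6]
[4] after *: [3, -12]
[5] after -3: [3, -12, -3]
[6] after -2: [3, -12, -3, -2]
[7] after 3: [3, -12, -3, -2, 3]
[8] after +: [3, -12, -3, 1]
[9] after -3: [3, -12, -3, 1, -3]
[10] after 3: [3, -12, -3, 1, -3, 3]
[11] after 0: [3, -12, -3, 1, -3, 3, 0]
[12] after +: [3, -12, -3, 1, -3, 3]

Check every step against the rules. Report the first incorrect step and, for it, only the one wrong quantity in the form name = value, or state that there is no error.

no error

Step 1: push 3: top = 3 — same as recorded.
Step 2: push -2: top = -2 — confirmed correct.
Step 3: push 6: top = 6 — agrees with the record.
Step 4: -2 * 6 = -12 — matches.
Step 5: push -3: top = -3 — in agreement.
Step 6: push -2: top = -2 — in agreement.
Step 7: push 3: top = 3 — in agreement.
Step 8: -2 + 3 = 1 — in agreement.
Step 9: push -3: top = -3 — exactly as logged.
Step 10: push 3: top = 3 — confirmed correct.
Step 11: push 0: top = 0 — exactly as logged.
Step 12: 3 + 0 = 3 — consistent with the record.
The whole run recomputes cleanly — no discrepancies.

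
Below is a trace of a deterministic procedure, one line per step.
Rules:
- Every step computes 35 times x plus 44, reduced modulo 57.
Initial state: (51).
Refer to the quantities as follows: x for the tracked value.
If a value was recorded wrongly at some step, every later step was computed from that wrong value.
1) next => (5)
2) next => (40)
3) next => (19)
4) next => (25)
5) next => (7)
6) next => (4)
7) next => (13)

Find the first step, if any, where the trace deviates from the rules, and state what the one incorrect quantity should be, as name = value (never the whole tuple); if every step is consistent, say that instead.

Step 1: x = (35*51 + 44) mod 57 = 5 — consistent with the trace.
Step 2: x = (35*5 + 44) mod 57 = 48 — first mismatch against the trace.
First incorrect step: 2; the correct value is x = 48.

step 2, x = 48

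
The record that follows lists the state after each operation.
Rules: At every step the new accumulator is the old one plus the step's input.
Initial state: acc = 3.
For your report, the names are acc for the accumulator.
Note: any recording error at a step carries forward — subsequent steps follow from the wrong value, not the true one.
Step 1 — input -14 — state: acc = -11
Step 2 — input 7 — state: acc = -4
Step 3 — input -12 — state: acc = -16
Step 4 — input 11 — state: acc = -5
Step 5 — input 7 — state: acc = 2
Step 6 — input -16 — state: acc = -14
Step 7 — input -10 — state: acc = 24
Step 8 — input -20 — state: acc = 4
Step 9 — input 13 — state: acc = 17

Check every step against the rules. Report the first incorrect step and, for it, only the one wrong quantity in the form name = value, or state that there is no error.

1. acc = 3 + -14 = -11 (matches)
2. acc = -11 + 7 = -4 (no discrepancy)
3. acc = -4 + -12 = -16 (exactly as logged)
4. acc = -16 + 11 = -5 (exactly as logged)
5. acc = -5 + 7 = 2 (confirmed correct)
6. acc = 2 + -16 = -14 (confirmed correct)
7. acc = -14 + -10 = -24 (the recorded entry deviates here)
So the first discrepancy is step 7, where the right value is acc = -24.

step 7, acc = -24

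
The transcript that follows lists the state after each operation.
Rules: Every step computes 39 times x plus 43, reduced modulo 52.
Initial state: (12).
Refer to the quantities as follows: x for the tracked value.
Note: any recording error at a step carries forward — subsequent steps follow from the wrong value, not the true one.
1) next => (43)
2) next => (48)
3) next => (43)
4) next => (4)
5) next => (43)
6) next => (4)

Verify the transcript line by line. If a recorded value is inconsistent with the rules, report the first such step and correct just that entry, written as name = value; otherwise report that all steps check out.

step 2, x = 4

Recomputing the run from the initial state:
step 1: x = 43
step 2: x = 4
step 3: x = 43
step 4: x = 4
step 5: x = 43
step 6: x = 4
The first disagreement with the transcript is at step 2, where the value should be x = 4.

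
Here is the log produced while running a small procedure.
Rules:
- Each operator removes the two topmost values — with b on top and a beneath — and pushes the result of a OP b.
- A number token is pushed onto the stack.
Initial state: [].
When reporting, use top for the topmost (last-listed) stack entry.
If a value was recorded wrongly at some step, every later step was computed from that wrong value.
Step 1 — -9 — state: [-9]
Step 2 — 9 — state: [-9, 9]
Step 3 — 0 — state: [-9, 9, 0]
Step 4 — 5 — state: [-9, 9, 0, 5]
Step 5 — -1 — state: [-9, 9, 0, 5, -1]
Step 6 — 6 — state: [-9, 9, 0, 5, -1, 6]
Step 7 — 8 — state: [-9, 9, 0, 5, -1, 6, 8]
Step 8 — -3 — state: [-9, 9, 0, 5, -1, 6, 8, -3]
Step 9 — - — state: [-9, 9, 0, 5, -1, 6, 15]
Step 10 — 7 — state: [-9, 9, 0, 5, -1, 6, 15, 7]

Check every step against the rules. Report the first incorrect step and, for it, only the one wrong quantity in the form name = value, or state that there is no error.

Recomputing the run from the initial state:
step 1: [-9]
step 2: [-9, 9]
step 3: [-9, 9, 0]
step 4: [-9, 9, 0, 5]
step 5: [-9, 9, 0, 5, -1]
step 6: [-9, 9, 0, 5, -1, 6]
step 7: [-9, 9, 0, 5, -1, 6, 8]
step 8: [-9, 9, 0, 5, -1, 6, 8, -3]
step 9: [-9, 9, 0, 5, -1, 6, 11]
step 10: [-9, 9, 0, 5, -1, 6, 11, 7]
The first disagreement with the log is at step 9, where the value should be top = 11.

step 9, top = 11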